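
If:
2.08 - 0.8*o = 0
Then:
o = 2.60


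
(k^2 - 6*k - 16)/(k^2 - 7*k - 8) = (k + 2)/(k + 1)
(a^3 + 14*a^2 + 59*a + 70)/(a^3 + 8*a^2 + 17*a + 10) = (a + 7)/(a + 1)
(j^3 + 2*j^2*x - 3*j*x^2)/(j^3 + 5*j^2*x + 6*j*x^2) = (j - x)/(j + 2*x)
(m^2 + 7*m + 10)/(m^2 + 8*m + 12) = (m + 5)/(m + 6)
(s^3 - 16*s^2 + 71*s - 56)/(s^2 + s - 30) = (s^3 - 16*s^2 + 71*s - 56)/(s^2 + s - 30)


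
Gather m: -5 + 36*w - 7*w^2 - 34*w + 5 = -7*w^2 + 2*w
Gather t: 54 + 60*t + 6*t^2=6*t^2 + 60*t + 54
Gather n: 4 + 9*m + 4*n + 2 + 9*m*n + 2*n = 9*m + n*(9*m + 6) + 6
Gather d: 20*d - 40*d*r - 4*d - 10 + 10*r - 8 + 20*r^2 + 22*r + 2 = d*(16 - 40*r) + 20*r^2 + 32*r - 16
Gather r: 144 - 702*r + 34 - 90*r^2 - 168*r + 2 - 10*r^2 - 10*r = -100*r^2 - 880*r + 180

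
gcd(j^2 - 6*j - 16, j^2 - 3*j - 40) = j - 8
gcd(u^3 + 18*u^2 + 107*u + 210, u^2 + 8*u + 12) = u + 6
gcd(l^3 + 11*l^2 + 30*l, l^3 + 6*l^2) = l^2 + 6*l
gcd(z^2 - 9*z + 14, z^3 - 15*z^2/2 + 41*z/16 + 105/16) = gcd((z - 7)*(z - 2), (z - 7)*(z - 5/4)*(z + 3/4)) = z - 7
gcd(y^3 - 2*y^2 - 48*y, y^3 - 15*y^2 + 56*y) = y^2 - 8*y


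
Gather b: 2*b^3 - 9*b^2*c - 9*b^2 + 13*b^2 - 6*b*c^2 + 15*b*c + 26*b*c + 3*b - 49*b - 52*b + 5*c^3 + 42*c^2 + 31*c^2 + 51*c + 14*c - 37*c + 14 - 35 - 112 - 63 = 2*b^3 + b^2*(4 - 9*c) + b*(-6*c^2 + 41*c - 98) + 5*c^3 + 73*c^2 + 28*c - 196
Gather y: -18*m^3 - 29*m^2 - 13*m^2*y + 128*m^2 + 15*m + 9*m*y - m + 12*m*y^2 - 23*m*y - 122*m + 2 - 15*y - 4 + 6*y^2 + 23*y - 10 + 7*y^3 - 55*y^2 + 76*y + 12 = -18*m^3 + 99*m^2 - 108*m + 7*y^3 + y^2*(12*m - 49) + y*(-13*m^2 - 14*m + 84)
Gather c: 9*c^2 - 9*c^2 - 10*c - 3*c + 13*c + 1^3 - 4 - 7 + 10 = 0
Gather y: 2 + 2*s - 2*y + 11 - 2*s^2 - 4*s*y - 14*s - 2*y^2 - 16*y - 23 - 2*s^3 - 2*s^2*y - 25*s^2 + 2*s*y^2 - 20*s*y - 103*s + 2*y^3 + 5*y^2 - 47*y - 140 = -2*s^3 - 27*s^2 - 115*s + 2*y^3 + y^2*(2*s + 3) + y*(-2*s^2 - 24*s - 65) - 150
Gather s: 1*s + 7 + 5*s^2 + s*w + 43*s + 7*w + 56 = 5*s^2 + s*(w + 44) + 7*w + 63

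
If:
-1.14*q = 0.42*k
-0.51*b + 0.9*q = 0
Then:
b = 1.76470588235294*q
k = -2.71428571428571*q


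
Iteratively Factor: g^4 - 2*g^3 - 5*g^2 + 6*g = (g + 2)*(g^3 - 4*g^2 + 3*g) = (g - 1)*(g + 2)*(g^2 - 3*g) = (g - 3)*(g - 1)*(g + 2)*(g)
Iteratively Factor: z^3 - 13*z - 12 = (z + 1)*(z^2 - z - 12) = (z + 1)*(z + 3)*(z - 4)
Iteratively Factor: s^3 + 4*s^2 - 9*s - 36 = (s - 3)*(s^2 + 7*s + 12) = (s - 3)*(s + 4)*(s + 3)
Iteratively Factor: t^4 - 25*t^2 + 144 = (t + 4)*(t^3 - 4*t^2 - 9*t + 36) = (t - 4)*(t + 4)*(t^2 - 9) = (t - 4)*(t + 3)*(t + 4)*(t - 3)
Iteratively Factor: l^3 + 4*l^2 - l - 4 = (l + 1)*(l^2 + 3*l - 4) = (l - 1)*(l + 1)*(l + 4)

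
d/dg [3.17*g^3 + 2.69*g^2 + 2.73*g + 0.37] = 9.51*g^2 + 5.38*g + 2.73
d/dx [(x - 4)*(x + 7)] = 2*x + 3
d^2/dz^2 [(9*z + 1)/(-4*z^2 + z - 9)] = 2*(-(8*z - 1)^2*(9*z + 1) + (108*z - 5)*(4*z^2 - z + 9))/(4*z^2 - z + 9)^3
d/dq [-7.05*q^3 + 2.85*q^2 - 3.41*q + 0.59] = -21.15*q^2 + 5.7*q - 3.41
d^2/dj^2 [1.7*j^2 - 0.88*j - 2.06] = 3.40000000000000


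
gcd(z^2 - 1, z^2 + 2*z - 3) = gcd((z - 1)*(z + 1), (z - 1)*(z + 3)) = z - 1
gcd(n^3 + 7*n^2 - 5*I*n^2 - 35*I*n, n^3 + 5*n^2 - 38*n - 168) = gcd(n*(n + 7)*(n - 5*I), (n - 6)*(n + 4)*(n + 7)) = n + 7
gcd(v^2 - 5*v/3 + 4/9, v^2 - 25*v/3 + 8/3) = v - 1/3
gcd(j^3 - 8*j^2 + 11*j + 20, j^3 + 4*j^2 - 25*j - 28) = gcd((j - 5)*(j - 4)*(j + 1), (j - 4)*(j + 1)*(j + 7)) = j^2 - 3*j - 4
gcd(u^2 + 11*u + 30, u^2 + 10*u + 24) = u + 6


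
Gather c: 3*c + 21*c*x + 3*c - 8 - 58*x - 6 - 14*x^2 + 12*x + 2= c*(21*x + 6) - 14*x^2 - 46*x - 12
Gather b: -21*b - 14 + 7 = -21*b - 7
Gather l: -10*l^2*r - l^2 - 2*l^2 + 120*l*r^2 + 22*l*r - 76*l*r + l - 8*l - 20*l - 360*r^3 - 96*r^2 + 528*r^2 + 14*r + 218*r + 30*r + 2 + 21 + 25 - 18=l^2*(-10*r - 3) + l*(120*r^2 - 54*r - 27) - 360*r^3 + 432*r^2 + 262*r + 30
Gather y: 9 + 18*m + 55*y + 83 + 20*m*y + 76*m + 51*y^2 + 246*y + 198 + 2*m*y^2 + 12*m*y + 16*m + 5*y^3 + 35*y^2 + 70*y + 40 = 110*m + 5*y^3 + y^2*(2*m + 86) + y*(32*m + 371) + 330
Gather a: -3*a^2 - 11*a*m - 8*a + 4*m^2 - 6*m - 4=-3*a^2 + a*(-11*m - 8) + 4*m^2 - 6*m - 4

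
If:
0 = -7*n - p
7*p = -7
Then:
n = 1/7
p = -1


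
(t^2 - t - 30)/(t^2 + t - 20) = (t - 6)/(t - 4)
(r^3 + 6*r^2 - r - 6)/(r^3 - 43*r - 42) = (r - 1)/(r - 7)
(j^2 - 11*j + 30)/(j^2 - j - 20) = (j - 6)/(j + 4)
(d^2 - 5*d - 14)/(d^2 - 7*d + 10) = (d^2 - 5*d - 14)/(d^2 - 7*d + 10)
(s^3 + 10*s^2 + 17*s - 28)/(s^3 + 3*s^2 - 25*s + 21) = (s + 4)/(s - 3)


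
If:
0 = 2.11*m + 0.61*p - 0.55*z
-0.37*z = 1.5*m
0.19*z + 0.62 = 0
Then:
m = 0.80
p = -5.73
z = -3.26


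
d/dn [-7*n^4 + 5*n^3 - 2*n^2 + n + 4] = -28*n^3 + 15*n^2 - 4*n + 1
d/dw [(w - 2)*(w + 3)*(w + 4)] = 3*w^2 + 10*w - 2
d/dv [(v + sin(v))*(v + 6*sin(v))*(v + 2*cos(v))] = -(v + sin(v))*(v + 6*sin(v))*(2*sin(v) - 1) + (v + sin(v))*(v + 2*cos(v))*(6*cos(v) + 1) + (v + 6*sin(v))*(v + 2*cos(v))*(cos(v) + 1)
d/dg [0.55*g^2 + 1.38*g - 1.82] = 1.1*g + 1.38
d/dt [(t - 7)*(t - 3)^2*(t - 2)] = 4*t^3 - 45*t^2 + 154*t - 165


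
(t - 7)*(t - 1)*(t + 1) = t^3 - 7*t^2 - t + 7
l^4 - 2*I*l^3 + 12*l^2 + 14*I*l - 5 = (l - 5*I)*(l + I)^3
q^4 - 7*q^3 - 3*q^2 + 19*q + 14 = (q - 7)*(q - 2)*(q + 1)^2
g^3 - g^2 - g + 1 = (g - 1)^2*(g + 1)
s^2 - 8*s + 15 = (s - 5)*(s - 3)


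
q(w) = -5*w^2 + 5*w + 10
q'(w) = 5 - 10*w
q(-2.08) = -22.03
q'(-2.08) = 25.80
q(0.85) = 10.64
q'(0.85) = -3.50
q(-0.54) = 5.84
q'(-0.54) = 10.40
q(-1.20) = -3.20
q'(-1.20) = 17.00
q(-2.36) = -29.65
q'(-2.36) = 28.60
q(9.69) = -411.03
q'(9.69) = -91.90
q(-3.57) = -71.57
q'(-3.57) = 40.70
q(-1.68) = -12.51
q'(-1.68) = 21.80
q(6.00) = -140.00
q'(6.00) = -55.00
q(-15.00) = -1190.00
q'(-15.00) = 155.00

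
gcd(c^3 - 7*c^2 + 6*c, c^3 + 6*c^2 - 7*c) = c^2 - c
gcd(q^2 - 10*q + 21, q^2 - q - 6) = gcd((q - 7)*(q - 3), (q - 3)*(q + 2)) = q - 3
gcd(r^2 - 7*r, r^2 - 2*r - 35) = r - 7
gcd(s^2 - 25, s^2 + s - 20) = s + 5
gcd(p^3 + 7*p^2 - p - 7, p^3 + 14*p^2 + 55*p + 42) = p^2 + 8*p + 7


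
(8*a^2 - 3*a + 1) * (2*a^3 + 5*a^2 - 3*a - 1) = 16*a^5 + 34*a^4 - 37*a^3 + 6*a^2 - 1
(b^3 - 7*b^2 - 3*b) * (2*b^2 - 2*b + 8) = 2*b^5 - 16*b^4 + 16*b^3 - 50*b^2 - 24*b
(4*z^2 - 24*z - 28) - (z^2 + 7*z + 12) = 3*z^2 - 31*z - 40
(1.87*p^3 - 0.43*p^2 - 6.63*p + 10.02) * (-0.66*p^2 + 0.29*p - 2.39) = -1.2342*p^5 + 0.8261*p^4 - 0.2182*p^3 - 7.5082*p^2 + 18.7515*p - 23.9478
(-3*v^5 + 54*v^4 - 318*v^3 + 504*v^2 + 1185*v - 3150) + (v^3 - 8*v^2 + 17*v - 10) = -3*v^5 + 54*v^4 - 317*v^3 + 496*v^2 + 1202*v - 3160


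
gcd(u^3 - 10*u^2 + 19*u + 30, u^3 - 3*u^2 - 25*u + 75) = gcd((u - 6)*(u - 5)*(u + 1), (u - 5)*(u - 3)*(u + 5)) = u - 5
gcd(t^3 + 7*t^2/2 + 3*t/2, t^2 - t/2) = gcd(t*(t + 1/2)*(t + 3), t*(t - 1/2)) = t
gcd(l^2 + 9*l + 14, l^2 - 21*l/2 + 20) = 1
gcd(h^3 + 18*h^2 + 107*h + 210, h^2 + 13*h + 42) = h^2 + 13*h + 42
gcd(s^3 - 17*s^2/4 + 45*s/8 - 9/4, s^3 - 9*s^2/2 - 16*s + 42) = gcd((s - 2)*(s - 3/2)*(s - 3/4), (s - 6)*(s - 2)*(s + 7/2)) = s - 2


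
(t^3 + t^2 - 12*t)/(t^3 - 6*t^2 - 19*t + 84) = t/(t - 7)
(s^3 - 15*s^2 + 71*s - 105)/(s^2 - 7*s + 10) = (s^2 - 10*s + 21)/(s - 2)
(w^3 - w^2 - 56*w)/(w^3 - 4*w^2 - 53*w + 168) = w/(w - 3)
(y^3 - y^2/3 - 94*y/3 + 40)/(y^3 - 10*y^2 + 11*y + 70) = (y^2 + 14*y/3 - 8)/(y^2 - 5*y - 14)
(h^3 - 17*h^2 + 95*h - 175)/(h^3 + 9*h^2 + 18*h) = (h^3 - 17*h^2 + 95*h - 175)/(h*(h^2 + 9*h + 18))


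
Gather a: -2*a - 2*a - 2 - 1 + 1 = -4*a - 2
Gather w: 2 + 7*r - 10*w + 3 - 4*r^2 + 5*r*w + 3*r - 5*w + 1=-4*r^2 + 10*r + w*(5*r - 15) + 6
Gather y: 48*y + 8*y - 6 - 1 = 56*y - 7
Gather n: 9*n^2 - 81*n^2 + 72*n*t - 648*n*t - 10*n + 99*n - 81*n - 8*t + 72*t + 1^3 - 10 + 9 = -72*n^2 + n*(8 - 576*t) + 64*t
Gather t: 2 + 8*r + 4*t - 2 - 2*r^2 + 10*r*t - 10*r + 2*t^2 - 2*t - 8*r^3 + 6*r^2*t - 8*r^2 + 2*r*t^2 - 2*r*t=-8*r^3 - 10*r^2 - 2*r + t^2*(2*r + 2) + t*(6*r^2 + 8*r + 2)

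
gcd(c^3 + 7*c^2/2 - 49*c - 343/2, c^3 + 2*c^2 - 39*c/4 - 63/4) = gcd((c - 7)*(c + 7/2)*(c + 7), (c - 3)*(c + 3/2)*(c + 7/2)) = c + 7/2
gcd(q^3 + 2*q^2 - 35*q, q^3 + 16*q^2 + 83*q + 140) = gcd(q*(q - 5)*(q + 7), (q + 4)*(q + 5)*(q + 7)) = q + 7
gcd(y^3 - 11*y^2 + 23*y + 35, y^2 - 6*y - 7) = y^2 - 6*y - 7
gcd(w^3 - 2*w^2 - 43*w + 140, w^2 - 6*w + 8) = w - 4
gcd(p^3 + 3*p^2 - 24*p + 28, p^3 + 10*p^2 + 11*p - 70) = p^2 + 5*p - 14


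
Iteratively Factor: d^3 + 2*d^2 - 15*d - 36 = (d + 3)*(d^2 - d - 12) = (d + 3)^2*(d - 4)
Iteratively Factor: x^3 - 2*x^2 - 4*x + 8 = (x - 2)*(x^2 - 4) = (x - 2)*(x + 2)*(x - 2)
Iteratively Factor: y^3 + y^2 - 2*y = (y + 2)*(y^2 - y) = (y - 1)*(y + 2)*(y)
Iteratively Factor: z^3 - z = (z)*(z^2 - 1) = z*(z - 1)*(z + 1)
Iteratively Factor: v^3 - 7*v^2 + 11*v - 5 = (v - 1)*(v^2 - 6*v + 5) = (v - 1)^2*(v - 5)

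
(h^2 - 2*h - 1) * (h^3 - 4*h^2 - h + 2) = h^5 - 6*h^4 + 6*h^3 + 8*h^2 - 3*h - 2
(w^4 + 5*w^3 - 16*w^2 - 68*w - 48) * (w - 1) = w^5 + 4*w^4 - 21*w^3 - 52*w^2 + 20*w + 48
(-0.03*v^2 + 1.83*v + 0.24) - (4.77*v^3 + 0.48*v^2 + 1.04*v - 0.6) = -4.77*v^3 - 0.51*v^2 + 0.79*v + 0.84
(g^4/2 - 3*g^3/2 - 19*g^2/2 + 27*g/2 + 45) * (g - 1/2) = g^5/2 - 7*g^4/4 - 35*g^3/4 + 73*g^2/4 + 153*g/4 - 45/2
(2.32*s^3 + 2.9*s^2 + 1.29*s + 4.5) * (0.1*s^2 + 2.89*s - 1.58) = 0.232*s^5 + 6.9948*s^4 + 4.8444*s^3 - 0.403899999999999*s^2 + 10.9668*s - 7.11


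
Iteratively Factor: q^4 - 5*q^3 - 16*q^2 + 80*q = (q - 5)*(q^3 - 16*q) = q*(q - 5)*(q^2 - 16) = q*(q - 5)*(q + 4)*(q - 4)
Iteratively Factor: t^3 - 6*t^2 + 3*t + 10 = (t + 1)*(t^2 - 7*t + 10) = (t - 2)*(t + 1)*(t - 5)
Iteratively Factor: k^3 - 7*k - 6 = (k - 3)*(k^2 + 3*k + 2) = (k - 3)*(k + 1)*(k + 2)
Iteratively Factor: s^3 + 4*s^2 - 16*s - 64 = (s + 4)*(s^2 - 16) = (s - 4)*(s + 4)*(s + 4)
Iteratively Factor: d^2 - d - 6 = (d + 2)*(d - 3)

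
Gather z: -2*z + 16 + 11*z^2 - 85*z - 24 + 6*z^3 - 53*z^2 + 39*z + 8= 6*z^3 - 42*z^2 - 48*z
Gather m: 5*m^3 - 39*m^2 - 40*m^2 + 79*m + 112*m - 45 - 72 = 5*m^3 - 79*m^2 + 191*m - 117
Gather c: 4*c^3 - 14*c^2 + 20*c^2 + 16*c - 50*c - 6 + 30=4*c^3 + 6*c^2 - 34*c + 24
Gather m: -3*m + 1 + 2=3 - 3*m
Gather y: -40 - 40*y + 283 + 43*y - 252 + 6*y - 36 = 9*y - 45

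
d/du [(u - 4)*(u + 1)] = 2*u - 3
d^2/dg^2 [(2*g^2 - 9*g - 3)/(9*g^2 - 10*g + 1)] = 2*(-549*g^3 - 783*g^2 + 1053*g - 361)/(729*g^6 - 2430*g^5 + 2943*g^4 - 1540*g^3 + 327*g^2 - 30*g + 1)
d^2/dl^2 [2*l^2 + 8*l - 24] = 4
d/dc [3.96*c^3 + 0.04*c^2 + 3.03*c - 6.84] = 11.88*c^2 + 0.08*c + 3.03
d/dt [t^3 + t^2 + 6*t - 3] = 3*t^2 + 2*t + 6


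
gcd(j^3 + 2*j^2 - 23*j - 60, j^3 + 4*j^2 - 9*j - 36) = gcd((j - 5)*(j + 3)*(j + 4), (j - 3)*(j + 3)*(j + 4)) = j^2 + 7*j + 12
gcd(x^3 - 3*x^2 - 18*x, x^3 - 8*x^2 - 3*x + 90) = x^2 - 3*x - 18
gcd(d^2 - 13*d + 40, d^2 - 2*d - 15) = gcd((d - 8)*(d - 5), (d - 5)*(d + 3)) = d - 5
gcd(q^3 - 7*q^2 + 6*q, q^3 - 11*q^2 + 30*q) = q^2 - 6*q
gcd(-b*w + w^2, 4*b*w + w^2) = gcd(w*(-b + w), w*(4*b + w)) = w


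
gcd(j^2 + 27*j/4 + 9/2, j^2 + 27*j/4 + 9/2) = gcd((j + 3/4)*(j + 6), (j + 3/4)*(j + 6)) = j^2 + 27*j/4 + 9/2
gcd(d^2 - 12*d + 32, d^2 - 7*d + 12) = d - 4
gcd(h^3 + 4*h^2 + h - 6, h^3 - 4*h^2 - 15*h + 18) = h^2 + 2*h - 3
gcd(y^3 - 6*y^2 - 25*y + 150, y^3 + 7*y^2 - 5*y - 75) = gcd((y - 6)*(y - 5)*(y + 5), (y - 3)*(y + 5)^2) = y + 5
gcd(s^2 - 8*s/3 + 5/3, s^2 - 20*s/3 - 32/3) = 1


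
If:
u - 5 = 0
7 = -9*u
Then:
No Solution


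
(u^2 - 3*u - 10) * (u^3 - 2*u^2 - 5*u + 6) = u^5 - 5*u^4 - 9*u^3 + 41*u^2 + 32*u - 60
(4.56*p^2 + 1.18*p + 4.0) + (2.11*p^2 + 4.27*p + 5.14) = 6.67*p^2 + 5.45*p + 9.14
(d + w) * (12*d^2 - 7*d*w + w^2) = 12*d^3 + 5*d^2*w - 6*d*w^2 + w^3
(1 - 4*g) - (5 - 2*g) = -2*g - 4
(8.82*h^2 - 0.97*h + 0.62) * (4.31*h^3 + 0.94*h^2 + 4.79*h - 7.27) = 38.0142*h^5 + 4.1101*h^4 + 44.0082*h^3 - 68.1849*h^2 + 10.0217*h - 4.5074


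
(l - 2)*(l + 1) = l^2 - l - 2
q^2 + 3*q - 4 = (q - 1)*(q + 4)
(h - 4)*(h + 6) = h^2 + 2*h - 24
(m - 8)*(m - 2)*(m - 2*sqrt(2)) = m^3 - 10*m^2 - 2*sqrt(2)*m^2 + 16*m + 20*sqrt(2)*m - 32*sqrt(2)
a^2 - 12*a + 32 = (a - 8)*(a - 4)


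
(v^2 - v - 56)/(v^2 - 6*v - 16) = (v + 7)/(v + 2)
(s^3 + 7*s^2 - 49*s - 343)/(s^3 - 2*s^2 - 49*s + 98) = (s + 7)/(s - 2)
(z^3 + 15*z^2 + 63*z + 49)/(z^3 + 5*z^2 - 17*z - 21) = (z + 7)/(z - 3)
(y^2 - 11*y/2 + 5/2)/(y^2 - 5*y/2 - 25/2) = (2*y - 1)/(2*y + 5)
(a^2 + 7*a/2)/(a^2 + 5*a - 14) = a*(2*a + 7)/(2*(a^2 + 5*a - 14))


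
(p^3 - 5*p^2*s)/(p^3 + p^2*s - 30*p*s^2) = p/(p + 6*s)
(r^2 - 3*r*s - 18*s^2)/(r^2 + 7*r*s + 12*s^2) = (r - 6*s)/(r + 4*s)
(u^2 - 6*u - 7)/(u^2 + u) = (u - 7)/u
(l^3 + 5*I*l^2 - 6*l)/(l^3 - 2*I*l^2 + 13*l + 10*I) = l*(l + 3*I)/(l^2 - 4*I*l + 5)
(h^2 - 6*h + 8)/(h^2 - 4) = (h - 4)/(h + 2)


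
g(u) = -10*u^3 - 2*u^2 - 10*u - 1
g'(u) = -30*u^2 - 4*u - 10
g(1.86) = -90.87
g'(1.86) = -121.23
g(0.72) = -12.97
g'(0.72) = -28.43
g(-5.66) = 1804.74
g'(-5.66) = -948.43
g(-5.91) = 2052.49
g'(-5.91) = -1034.20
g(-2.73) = 214.86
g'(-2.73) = -222.67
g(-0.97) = 15.94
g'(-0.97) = -34.35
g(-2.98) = 275.68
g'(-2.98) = -264.49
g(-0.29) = 1.98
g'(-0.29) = -11.36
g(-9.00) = 7217.00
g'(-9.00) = -2404.00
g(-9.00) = 7217.00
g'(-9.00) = -2404.00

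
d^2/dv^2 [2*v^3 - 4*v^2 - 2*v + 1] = 12*v - 8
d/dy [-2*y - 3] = -2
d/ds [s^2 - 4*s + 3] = 2*s - 4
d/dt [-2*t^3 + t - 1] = 1 - 6*t^2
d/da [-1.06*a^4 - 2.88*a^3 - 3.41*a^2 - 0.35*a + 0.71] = -4.24*a^3 - 8.64*a^2 - 6.82*a - 0.35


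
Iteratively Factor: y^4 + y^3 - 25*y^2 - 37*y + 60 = (y + 4)*(y^3 - 3*y^2 - 13*y + 15) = (y - 5)*(y + 4)*(y^2 + 2*y - 3) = (y - 5)*(y + 3)*(y + 4)*(y - 1)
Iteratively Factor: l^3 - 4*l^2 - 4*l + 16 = (l + 2)*(l^2 - 6*l + 8) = (l - 4)*(l + 2)*(l - 2)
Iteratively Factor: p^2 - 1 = (p - 1)*(p + 1)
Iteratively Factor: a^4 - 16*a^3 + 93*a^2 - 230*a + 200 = (a - 4)*(a^3 - 12*a^2 + 45*a - 50) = (a - 5)*(a - 4)*(a^2 - 7*a + 10) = (a - 5)^2*(a - 4)*(a - 2)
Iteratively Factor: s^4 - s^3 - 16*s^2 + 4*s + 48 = (s + 3)*(s^3 - 4*s^2 - 4*s + 16) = (s - 2)*(s + 3)*(s^2 - 2*s - 8) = (s - 4)*(s - 2)*(s + 3)*(s + 2)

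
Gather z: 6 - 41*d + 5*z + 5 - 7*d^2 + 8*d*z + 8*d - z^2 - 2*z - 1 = -7*d^2 - 33*d - z^2 + z*(8*d + 3) + 10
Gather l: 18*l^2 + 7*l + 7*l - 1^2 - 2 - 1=18*l^2 + 14*l - 4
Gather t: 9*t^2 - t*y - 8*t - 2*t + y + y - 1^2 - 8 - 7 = 9*t^2 + t*(-y - 10) + 2*y - 16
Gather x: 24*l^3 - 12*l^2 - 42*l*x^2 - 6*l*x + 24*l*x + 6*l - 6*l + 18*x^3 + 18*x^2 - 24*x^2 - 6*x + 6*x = 24*l^3 - 12*l^2 + 18*l*x + 18*x^3 + x^2*(-42*l - 6)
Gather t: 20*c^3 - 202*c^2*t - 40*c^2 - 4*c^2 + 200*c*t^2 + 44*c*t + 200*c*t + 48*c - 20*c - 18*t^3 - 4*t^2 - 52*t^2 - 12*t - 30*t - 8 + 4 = 20*c^3 - 44*c^2 + 28*c - 18*t^3 + t^2*(200*c - 56) + t*(-202*c^2 + 244*c - 42) - 4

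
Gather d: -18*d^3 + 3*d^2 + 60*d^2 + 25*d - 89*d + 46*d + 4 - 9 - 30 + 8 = -18*d^3 + 63*d^2 - 18*d - 27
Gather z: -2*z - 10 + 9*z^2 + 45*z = 9*z^2 + 43*z - 10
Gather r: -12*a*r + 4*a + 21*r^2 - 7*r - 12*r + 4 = 4*a + 21*r^2 + r*(-12*a - 19) + 4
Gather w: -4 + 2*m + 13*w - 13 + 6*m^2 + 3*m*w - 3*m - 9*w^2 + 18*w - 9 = 6*m^2 - m - 9*w^2 + w*(3*m + 31) - 26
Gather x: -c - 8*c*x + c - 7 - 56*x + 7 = x*(-8*c - 56)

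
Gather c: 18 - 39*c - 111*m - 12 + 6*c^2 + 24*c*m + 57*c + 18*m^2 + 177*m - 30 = 6*c^2 + c*(24*m + 18) + 18*m^2 + 66*m - 24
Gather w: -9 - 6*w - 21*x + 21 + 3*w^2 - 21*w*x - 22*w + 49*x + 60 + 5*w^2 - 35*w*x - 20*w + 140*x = 8*w^2 + w*(-56*x - 48) + 168*x + 72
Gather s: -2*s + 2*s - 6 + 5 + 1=0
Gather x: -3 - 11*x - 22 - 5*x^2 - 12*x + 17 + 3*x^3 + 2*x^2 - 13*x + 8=3*x^3 - 3*x^2 - 36*x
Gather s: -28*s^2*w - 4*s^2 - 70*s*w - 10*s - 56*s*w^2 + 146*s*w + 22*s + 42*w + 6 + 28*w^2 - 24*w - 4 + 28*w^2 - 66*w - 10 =s^2*(-28*w - 4) + s*(-56*w^2 + 76*w + 12) + 56*w^2 - 48*w - 8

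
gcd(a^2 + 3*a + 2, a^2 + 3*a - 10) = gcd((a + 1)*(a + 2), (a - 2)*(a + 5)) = 1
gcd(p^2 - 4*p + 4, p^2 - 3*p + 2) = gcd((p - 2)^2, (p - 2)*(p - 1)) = p - 2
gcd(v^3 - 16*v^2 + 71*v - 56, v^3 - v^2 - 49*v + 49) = v^2 - 8*v + 7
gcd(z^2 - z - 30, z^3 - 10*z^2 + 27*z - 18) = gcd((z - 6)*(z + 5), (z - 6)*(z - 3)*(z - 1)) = z - 6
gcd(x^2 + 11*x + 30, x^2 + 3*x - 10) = x + 5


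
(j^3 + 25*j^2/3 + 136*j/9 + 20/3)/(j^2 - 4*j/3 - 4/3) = (j^2 + 23*j/3 + 10)/(j - 2)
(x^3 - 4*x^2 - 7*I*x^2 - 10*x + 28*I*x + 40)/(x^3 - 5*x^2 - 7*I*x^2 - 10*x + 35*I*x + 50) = (x - 4)/(x - 5)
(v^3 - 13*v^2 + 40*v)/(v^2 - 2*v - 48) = v*(v - 5)/(v + 6)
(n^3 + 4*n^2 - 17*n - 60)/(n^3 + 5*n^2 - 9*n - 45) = (n - 4)/(n - 3)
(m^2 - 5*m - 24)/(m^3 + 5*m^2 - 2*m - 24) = (m - 8)/(m^2 + 2*m - 8)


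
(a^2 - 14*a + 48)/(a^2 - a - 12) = (-a^2 + 14*a - 48)/(-a^2 + a + 12)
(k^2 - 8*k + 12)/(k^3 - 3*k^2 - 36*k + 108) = (k - 2)/(k^2 + 3*k - 18)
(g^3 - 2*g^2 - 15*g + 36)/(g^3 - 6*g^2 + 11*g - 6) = (g^2 + g - 12)/(g^2 - 3*g + 2)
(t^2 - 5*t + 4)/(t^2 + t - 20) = (t - 1)/(t + 5)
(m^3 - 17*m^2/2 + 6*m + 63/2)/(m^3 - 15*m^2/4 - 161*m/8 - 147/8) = 4*(m - 3)/(4*m + 7)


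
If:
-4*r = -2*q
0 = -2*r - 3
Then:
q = -3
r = -3/2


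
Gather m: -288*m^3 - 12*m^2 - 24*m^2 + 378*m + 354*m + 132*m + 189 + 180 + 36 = -288*m^3 - 36*m^2 + 864*m + 405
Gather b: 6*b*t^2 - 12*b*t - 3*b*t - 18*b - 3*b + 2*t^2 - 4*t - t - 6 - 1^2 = b*(6*t^2 - 15*t - 21) + 2*t^2 - 5*t - 7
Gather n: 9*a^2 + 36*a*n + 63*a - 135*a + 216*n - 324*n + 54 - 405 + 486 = 9*a^2 - 72*a + n*(36*a - 108) + 135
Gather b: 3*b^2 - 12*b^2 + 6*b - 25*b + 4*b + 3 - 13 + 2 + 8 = -9*b^2 - 15*b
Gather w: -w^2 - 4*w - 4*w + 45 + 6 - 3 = -w^2 - 8*w + 48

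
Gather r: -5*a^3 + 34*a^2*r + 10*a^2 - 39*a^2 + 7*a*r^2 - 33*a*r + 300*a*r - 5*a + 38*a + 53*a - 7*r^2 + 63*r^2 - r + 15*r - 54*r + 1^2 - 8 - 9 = -5*a^3 - 29*a^2 + 86*a + r^2*(7*a + 56) + r*(34*a^2 + 267*a - 40) - 16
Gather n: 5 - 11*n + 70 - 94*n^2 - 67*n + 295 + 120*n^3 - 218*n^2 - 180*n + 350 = 120*n^3 - 312*n^2 - 258*n + 720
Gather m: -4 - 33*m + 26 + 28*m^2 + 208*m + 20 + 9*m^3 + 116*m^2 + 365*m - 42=9*m^3 + 144*m^2 + 540*m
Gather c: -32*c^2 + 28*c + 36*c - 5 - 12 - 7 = -32*c^2 + 64*c - 24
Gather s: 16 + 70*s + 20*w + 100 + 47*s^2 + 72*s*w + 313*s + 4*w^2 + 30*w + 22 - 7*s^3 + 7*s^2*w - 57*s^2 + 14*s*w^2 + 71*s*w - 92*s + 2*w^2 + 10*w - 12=-7*s^3 + s^2*(7*w - 10) + s*(14*w^2 + 143*w + 291) + 6*w^2 + 60*w + 126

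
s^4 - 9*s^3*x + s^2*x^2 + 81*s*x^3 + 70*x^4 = (s - 7*x)*(s - 5*x)*(s + x)*(s + 2*x)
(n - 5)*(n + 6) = n^2 + n - 30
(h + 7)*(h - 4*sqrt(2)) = h^2 - 4*sqrt(2)*h + 7*h - 28*sqrt(2)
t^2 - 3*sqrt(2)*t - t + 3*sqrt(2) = (t - 1)*(t - 3*sqrt(2))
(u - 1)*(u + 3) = u^2 + 2*u - 3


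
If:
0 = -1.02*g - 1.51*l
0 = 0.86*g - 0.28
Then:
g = 0.33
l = -0.22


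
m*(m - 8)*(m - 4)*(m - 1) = m^4 - 13*m^3 + 44*m^2 - 32*m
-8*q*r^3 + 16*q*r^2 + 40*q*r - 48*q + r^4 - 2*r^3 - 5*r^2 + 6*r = (-8*q + r)*(r - 3)*(r - 1)*(r + 2)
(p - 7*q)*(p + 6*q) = p^2 - p*q - 42*q^2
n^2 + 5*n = n*(n + 5)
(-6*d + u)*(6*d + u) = -36*d^2 + u^2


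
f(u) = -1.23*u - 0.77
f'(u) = -1.23000000000000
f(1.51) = -2.63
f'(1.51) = -1.23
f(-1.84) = 1.49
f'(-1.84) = -1.23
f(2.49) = -3.83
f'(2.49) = -1.23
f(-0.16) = -0.57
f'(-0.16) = -1.23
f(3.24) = -4.76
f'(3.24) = -1.23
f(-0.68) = 0.07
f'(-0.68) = -1.23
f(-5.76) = 6.31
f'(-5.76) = -1.23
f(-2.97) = 2.88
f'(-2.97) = -1.23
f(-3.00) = 2.92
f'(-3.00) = -1.23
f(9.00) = -11.84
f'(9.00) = -1.23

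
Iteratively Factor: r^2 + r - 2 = (r + 2)*(r - 1)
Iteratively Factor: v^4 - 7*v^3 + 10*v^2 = (v)*(v^3 - 7*v^2 + 10*v) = v*(v - 2)*(v^2 - 5*v) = v*(v - 5)*(v - 2)*(v)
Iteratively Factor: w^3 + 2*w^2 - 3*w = (w + 3)*(w^2 - w) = (w - 1)*(w + 3)*(w)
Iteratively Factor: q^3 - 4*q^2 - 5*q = (q)*(q^2 - 4*q - 5) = q*(q - 5)*(q + 1)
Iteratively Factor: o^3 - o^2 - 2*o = (o + 1)*(o^2 - 2*o) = o*(o + 1)*(o - 2)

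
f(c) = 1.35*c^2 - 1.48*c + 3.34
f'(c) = 2.7*c - 1.48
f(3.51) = 14.78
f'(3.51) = 8.00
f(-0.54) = 4.53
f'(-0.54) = -2.94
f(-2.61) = 16.40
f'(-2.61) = -8.53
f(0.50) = 2.94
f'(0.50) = -0.13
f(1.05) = 3.27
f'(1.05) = 1.36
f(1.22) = 3.54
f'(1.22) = 1.81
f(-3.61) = 26.28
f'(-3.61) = -11.23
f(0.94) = 3.14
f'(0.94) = 1.06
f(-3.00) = 19.93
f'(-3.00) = -9.58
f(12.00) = 179.98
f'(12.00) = 30.92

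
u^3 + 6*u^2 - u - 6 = (u - 1)*(u + 1)*(u + 6)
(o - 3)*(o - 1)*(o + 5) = o^3 + o^2 - 17*o + 15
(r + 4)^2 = r^2 + 8*r + 16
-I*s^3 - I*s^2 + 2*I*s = s*(s + 2)*(-I*s + I)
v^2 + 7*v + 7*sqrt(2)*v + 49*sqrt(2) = (v + 7)*(v + 7*sqrt(2))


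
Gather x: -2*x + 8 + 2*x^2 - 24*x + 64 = 2*x^2 - 26*x + 72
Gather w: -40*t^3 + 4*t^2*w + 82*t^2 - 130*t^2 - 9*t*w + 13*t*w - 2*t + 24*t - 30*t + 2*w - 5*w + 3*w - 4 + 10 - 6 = -40*t^3 - 48*t^2 - 8*t + w*(4*t^2 + 4*t)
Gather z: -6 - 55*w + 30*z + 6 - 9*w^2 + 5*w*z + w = -9*w^2 - 54*w + z*(5*w + 30)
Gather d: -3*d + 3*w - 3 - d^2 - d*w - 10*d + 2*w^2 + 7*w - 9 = -d^2 + d*(-w - 13) + 2*w^2 + 10*w - 12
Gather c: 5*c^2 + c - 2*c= 5*c^2 - c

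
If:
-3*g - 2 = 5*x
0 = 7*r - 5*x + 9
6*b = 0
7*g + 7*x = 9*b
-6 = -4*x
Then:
No Solution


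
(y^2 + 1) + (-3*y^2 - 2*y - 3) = -2*y^2 - 2*y - 2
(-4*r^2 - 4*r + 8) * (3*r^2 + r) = -12*r^4 - 16*r^3 + 20*r^2 + 8*r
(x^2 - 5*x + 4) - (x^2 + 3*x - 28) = 32 - 8*x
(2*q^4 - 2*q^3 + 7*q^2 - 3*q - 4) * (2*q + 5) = 4*q^5 + 6*q^4 + 4*q^3 + 29*q^2 - 23*q - 20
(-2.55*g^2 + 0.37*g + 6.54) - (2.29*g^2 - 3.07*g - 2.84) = -4.84*g^2 + 3.44*g + 9.38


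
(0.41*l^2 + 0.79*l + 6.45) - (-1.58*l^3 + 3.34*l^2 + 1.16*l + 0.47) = 1.58*l^3 - 2.93*l^2 - 0.37*l + 5.98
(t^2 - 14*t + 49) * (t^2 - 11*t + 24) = t^4 - 25*t^3 + 227*t^2 - 875*t + 1176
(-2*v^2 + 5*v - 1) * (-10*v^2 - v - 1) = 20*v^4 - 48*v^3 + 7*v^2 - 4*v + 1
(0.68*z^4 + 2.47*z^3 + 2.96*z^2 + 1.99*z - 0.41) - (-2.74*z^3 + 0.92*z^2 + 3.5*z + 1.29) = 0.68*z^4 + 5.21*z^3 + 2.04*z^2 - 1.51*z - 1.7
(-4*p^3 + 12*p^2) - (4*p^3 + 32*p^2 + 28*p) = -8*p^3 - 20*p^2 - 28*p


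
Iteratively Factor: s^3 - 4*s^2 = (s)*(s^2 - 4*s) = s^2*(s - 4)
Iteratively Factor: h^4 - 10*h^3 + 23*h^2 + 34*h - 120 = (h + 2)*(h^3 - 12*h^2 + 47*h - 60) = (h - 3)*(h + 2)*(h^2 - 9*h + 20) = (h - 4)*(h - 3)*(h + 2)*(h - 5)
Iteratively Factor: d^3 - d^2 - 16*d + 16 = (d + 4)*(d^2 - 5*d + 4) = (d - 4)*(d + 4)*(d - 1)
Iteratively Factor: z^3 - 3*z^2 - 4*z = (z)*(z^2 - 3*z - 4) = z*(z - 4)*(z + 1)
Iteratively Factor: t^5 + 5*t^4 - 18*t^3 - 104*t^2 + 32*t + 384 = (t + 4)*(t^4 + t^3 - 22*t^2 - 16*t + 96) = (t + 3)*(t + 4)*(t^3 - 2*t^2 - 16*t + 32) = (t - 2)*(t + 3)*(t + 4)*(t^2 - 16) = (t - 4)*(t - 2)*(t + 3)*(t + 4)*(t + 4)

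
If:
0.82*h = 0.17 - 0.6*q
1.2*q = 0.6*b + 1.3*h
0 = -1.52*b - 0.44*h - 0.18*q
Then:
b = -0.05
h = 0.13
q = 0.11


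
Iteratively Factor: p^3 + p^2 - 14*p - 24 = (p - 4)*(p^2 + 5*p + 6) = (p - 4)*(p + 2)*(p + 3)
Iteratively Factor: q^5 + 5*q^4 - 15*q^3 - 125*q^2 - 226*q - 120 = (q - 5)*(q^4 + 10*q^3 + 35*q^2 + 50*q + 24) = (q - 5)*(q + 2)*(q^3 + 8*q^2 + 19*q + 12) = (q - 5)*(q + 2)*(q + 4)*(q^2 + 4*q + 3) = (q - 5)*(q + 1)*(q + 2)*(q + 4)*(q + 3)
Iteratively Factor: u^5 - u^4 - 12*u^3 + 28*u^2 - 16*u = (u)*(u^4 - u^3 - 12*u^2 + 28*u - 16) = u*(u - 2)*(u^3 + u^2 - 10*u + 8) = u*(u - 2)*(u - 1)*(u^2 + 2*u - 8) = u*(u - 2)^2*(u - 1)*(u + 4)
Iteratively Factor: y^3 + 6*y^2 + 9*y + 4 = (y + 1)*(y^2 + 5*y + 4) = (y + 1)^2*(y + 4)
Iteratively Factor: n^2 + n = (n)*(n + 1)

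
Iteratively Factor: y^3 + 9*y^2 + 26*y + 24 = (y + 4)*(y^2 + 5*y + 6) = (y + 3)*(y + 4)*(y + 2)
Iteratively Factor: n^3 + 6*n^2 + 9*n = (n + 3)*(n^2 + 3*n) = n*(n + 3)*(n + 3)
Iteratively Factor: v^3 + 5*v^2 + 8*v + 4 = (v + 2)*(v^2 + 3*v + 2) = (v + 2)^2*(v + 1)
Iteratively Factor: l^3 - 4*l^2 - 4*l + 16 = (l - 4)*(l^2 - 4) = (l - 4)*(l + 2)*(l - 2)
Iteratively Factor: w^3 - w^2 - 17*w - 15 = (w + 1)*(w^2 - 2*w - 15) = (w + 1)*(w + 3)*(w - 5)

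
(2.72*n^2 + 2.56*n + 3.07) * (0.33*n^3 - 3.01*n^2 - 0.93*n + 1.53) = 0.8976*n^5 - 7.3424*n^4 - 9.2221*n^3 - 7.4599*n^2 + 1.0617*n + 4.6971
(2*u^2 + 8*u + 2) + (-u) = 2*u^2 + 7*u + 2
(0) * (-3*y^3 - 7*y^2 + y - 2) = 0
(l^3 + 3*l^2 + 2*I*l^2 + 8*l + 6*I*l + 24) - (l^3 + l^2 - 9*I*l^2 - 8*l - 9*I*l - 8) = 2*l^2 + 11*I*l^2 + 16*l + 15*I*l + 32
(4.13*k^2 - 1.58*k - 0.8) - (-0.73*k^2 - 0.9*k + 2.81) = 4.86*k^2 - 0.68*k - 3.61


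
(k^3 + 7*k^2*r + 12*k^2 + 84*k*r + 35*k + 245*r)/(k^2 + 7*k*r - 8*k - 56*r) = (k^2 + 12*k + 35)/(k - 8)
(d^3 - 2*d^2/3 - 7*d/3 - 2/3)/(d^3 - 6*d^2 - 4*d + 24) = (3*d^2 + 4*d + 1)/(3*(d^2 - 4*d - 12))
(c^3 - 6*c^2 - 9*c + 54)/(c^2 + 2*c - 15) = (c^2 - 3*c - 18)/(c + 5)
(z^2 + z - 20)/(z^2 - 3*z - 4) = (z + 5)/(z + 1)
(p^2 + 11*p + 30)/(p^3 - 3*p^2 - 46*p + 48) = (p + 5)/(p^2 - 9*p + 8)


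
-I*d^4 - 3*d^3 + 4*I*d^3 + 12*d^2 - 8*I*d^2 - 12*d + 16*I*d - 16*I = (d - 2)^2*(d - 4*I)*(-I*d + 1)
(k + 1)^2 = k^2 + 2*k + 1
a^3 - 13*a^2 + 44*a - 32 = (a - 8)*(a - 4)*(a - 1)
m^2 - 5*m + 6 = (m - 3)*(m - 2)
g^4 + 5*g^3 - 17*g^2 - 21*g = g*(g - 3)*(g + 1)*(g + 7)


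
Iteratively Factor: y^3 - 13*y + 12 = (y + 4)*(y^2 - 4*y + 3) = (y - 1)*(y + 4)*(y - 3)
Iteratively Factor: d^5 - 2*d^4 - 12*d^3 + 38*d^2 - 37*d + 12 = (d + 4)*(d^4 - 6*d^3 + 12*d^2 - 10*d + 3) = (d - 3)*(d + 4)*(d^3 - 3*d^2 + 3*d - 1) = (d - 3)*(d - 1)*(d + 4)*(d^2 - 2*d + 1) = (d - 3)*(d - 1)^2*(d + 4)*(d - 1)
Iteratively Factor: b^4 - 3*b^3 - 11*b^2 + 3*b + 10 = (b + 1)*(b^3 - 4*b^2 - 7*b + 10) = (b - 5)*(b + 1)*(b^2 + b - 2) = (b - 5)*(b + 1)*(b + 2)*(b - 1)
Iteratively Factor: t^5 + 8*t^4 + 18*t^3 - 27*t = (t + 3)*(t^4 + 5*t^3 + 3*t^2 - 9*t) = (t - 1)*(t + 3)*(t^3 + 6*t^2 + 9*t) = t*(t - 1)*(t + 3)*(t^2 + 6*t + 9) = t*(t - 1)*(t + 3)^2*(t + 3)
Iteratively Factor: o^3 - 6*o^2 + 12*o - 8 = (o - 2)*(o^2 - 4*o + 4) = (o - 2)^2*(o - 2)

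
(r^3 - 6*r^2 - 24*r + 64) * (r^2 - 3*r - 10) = r^5 - 9*r^4 - 16*r^3 + 196*r^2 + 48*r - 640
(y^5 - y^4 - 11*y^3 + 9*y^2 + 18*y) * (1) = y^5 - y^4 - 11*y^3 + 9*y^2 + 18*y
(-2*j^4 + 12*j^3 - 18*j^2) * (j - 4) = -2*j^5 + 20*j^4 - 66*j^3 + 72*j^2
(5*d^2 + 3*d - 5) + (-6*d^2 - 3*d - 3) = -d^2 - 8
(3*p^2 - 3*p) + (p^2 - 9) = 4*p^2 - 3*p - 9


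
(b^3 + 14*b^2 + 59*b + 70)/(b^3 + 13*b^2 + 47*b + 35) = (b + 2)/(b + 1)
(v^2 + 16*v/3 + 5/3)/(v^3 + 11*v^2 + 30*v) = (v + 1/3)/(v*(v + 6))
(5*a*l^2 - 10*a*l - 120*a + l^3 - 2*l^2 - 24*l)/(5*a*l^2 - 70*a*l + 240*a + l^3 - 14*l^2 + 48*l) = (l + 4)/(l - 8)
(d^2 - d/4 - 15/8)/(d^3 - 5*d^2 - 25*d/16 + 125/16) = 2*(2*d - 3)/(4*d^2 - 25*d + 25)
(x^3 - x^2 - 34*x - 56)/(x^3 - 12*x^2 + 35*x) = (x^2 + 6*x + 8)/(x*(x - 5))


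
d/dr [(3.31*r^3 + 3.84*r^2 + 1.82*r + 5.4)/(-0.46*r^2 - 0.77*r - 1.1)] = (-1.5226*r^4 - 5.0974*r^3 - 13.0426*r^2 - 3.48*r + 2.156)/(0.2116*r^4 + 0.7084*r^3 + 1.6049*r^2 + 1.694*r + 1.21)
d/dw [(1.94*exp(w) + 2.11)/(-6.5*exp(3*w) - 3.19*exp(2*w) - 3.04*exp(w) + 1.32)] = (25.22*exp(3*w) + 47.3336*exp(2*w) + 13.4618*exp(w) + 8.9752)*exp(w)/(42.25*exp(6*w) + 41.47*exp(5*w) + 49.6961*exp(4*w) + 2.2352*exp(3*w) + 0.82*exp(2*w) - 8.0256*exp(w) + 1.7424)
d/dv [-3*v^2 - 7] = -6*v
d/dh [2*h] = 2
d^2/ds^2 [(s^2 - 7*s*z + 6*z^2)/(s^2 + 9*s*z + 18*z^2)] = 8*z*(-4*s^3 - 9*s^2*z + 135*s*z^2 + 459*z^3)/(s^6 + 27*s^5*z + 297*s^4*z^2 + 1701*s^3*z^3 + 5346*s^2*z^4 + 8748*s*z^5 + 5832*z^6)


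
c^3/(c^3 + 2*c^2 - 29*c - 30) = c^3/(c^3 + 2*c^2 - 29*c - 30)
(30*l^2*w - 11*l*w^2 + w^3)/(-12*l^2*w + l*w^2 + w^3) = (30*l^2 - 11*l*w + w^2)/(-12*l^2 + l*w + w^2)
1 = 1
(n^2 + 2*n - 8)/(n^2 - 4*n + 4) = (n + 4)/(n - 2)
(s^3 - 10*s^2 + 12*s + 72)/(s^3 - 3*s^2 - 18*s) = (s^2 - 4*s - 12)/(s*(s + 3))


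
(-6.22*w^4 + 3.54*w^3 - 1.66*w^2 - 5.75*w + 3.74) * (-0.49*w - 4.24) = 3.0478*w^5 + 24.6382*w^4 - 14.1962*w^3 + 9.8559*w^2 + 22.5474*w - 15.8576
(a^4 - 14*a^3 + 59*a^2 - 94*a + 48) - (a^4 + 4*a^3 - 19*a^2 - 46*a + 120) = -18*a^3 + 78*a^2 - 48*a - 72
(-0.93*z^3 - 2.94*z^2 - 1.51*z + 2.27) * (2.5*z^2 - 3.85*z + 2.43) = -2.325*z^5 - 3.7695*z^4 + 5.2841*z^3 + 4.3443*z^2 - 12.4088*z + 5.5161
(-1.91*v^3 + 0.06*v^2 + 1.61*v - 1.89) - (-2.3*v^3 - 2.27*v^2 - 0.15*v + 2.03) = 0.39*v^3 + 2.33*v^2 + 1.76*v - 3.92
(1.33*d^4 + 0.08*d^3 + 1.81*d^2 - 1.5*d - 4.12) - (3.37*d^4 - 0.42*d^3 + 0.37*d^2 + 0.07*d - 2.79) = -2.04*d^4 + 0.5*d^3 + 1.44*d^2 - 1.57*d - 1.33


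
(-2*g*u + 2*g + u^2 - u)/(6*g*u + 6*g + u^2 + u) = (-2*g*u + 2*g + u^2 - u)/(6*g*u + 6*g + u^2 + u)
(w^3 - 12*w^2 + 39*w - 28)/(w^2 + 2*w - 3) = (w^2 - 11*w + 28)/(w + 3)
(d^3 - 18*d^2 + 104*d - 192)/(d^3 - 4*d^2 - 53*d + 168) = (d^2 - 10*d + 24)/(d^2 + 4*d - 21)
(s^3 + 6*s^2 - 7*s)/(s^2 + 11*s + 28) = s*(s - 1)/(s + 4)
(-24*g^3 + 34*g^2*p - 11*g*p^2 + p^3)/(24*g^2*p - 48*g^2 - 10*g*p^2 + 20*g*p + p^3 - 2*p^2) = (-g + p)/(p - 2)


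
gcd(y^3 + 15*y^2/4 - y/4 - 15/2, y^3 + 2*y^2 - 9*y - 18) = y^2 + 5*y + 6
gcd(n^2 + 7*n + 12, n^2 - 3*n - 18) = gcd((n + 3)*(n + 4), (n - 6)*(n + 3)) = n + 3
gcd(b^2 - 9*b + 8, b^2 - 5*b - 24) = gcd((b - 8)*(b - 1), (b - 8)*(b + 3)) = b - 8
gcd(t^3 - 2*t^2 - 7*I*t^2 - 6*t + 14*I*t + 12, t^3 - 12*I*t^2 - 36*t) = t - 6*I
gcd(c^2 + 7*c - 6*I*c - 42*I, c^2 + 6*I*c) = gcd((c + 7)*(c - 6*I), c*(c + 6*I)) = 1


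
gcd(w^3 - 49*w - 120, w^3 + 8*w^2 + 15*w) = w^2 + 8*w + 15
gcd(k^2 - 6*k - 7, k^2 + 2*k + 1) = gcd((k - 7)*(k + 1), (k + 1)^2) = k + 1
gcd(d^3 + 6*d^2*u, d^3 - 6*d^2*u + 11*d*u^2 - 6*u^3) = 1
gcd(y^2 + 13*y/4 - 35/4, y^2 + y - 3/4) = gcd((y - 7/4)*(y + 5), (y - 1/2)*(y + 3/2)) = 1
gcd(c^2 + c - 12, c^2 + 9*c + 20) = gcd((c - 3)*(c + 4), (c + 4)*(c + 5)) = c + 4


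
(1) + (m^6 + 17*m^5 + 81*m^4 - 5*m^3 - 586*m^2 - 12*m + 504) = m^6 + 17*m^5 + 81*m^4 - 5*m^3 - 586*m^2 - 12*m + 505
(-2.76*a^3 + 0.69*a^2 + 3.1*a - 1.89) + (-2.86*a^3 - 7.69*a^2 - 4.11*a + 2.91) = -5.62*a^3 - 7.0*a^2 - 1.01*a + 1.02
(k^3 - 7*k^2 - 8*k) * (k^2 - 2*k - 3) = k^5 - 9*k^4 + 3*k^3 + 37*k^2 + 24*k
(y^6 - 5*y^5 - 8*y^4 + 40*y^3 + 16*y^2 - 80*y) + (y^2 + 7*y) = y^6 - 5*y^5 - 8*y^4 + 40*y^3 + 17*y^2 - 73*y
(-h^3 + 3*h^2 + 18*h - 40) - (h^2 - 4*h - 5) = -h^3 + 2*h^2 + 22*h - 35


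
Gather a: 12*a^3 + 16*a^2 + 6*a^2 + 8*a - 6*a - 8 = 12*a^3 + 22*a^2 + 2*a - 8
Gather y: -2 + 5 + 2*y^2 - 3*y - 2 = 2*y^2 - 3*y + 1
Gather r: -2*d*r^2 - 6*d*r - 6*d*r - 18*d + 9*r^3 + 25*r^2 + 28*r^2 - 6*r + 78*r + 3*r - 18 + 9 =-18*d + 9*r^3 + r^2*(53 - 2*d) + r*(75 - 12*d) - 9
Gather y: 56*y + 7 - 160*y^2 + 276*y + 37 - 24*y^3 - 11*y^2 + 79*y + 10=-24*y^3 - 171*y^2 + 411*y + 54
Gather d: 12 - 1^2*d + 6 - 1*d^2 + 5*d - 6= -d^2 + 4*d + 12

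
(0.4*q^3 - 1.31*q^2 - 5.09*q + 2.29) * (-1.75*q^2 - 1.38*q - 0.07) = -0.7*q^5 + 1.7405*q^4 + 10.6873*q^3 + 3.1084*q^2 - 2.8039*q - 0.1603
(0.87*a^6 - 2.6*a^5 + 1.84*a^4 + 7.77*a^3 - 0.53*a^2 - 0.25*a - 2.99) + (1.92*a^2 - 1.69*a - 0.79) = 0.87*a^6 - 2.6*a^5 + 1.84*a^4 + 7.77*a^3 + 1.39*a^2 - 1.94*a - 3.78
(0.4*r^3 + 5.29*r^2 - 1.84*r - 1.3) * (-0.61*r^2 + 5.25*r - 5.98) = -0.244*r^5 - 1.1269*r^4 + 26.5029*r^3 - 40.5012*r^2 + 4.1782*r + 7.774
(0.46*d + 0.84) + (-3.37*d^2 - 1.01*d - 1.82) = -3.37*d^2 - 0.55*d - 0.98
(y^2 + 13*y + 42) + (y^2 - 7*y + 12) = 2*y^2 + 6*y + 54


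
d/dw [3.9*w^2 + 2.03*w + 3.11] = 7.8*w + 2.03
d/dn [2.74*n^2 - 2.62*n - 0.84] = 5.48*n - 2.62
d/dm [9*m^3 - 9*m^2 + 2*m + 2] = 27*m^2 - 18*m + 2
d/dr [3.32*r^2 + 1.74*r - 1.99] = 6.64*r + 1.74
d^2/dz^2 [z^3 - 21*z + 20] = 6*z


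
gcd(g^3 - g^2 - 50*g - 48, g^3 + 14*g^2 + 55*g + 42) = g^2 + 7*g + 6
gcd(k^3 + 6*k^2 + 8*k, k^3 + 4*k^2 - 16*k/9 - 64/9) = k + 4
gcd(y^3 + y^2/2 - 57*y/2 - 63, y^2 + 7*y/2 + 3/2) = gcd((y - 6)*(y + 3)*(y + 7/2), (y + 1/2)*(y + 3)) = y + 3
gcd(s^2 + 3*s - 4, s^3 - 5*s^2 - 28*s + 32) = s^2 + 3*s - 4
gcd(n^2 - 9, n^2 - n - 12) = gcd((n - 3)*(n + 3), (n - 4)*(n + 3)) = n + 3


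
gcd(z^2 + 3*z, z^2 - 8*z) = z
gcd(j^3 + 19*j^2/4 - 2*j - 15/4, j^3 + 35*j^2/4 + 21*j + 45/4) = j^2 + 23*j/4 + 15/4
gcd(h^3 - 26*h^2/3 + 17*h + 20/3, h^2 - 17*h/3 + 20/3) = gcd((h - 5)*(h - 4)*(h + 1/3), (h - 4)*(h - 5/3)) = h - 4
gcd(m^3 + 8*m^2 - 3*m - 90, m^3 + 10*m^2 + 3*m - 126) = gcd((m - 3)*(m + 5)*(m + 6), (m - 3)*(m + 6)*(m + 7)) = m^2 + 3*m - 18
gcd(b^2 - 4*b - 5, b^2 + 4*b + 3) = b + 1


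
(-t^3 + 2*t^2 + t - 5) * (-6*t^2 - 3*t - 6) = 6*t^5 - 9*t^4 - 6*t^3 + 15*t^2 + 9*t + 30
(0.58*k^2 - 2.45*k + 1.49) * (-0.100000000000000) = -0.058*k^2 + 0.245*k - 0.149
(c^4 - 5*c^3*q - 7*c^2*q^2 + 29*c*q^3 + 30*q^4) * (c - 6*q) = c^5 - 11*c^4*q + 23*c^3*q^2 + 71*c^2*q^3 - 144*c*q^4 - 180*q^5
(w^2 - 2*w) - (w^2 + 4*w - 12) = 12 - 6*w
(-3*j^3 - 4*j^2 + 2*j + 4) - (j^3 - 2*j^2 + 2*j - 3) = -4*j^3 - 2*j^2 + 7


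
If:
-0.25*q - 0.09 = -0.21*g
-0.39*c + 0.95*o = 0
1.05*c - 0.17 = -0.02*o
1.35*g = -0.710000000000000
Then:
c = 0.16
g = -0.53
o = 0.07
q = -0.80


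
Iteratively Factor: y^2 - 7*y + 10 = (y - 2)*(y - 5)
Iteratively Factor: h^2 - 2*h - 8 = (h + 2)*(h - 4)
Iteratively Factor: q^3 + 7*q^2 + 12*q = (q + 3)*(q^2 + 4*q) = (q + 3)*(q + 4)*(q)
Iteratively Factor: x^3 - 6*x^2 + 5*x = (x - 1)*(x^2 - 5*x) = (x - 5)*(x - 1)*(x)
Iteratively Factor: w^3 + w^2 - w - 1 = (w - 1)*(w^2 + 2*w + 1) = (w - 1)*(w + 1)*(w + 1)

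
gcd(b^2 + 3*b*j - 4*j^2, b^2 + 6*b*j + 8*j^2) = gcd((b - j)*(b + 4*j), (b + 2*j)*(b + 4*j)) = b + 4*j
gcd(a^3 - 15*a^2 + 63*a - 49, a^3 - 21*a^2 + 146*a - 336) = a - 7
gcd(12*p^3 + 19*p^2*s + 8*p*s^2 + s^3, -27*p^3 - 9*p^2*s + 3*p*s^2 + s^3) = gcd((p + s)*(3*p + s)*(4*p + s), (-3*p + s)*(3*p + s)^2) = 3*p + s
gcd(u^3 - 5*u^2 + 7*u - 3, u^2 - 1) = u - 1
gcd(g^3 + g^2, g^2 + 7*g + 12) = 1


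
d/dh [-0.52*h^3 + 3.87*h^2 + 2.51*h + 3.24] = -1.56*h^2 + 7.74*h + 2.51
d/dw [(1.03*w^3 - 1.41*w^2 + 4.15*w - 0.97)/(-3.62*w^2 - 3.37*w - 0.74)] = (-3.7286*w^4 - 6.9422*w^3 + 17.4881*w^2 - 4.936*w - 6.3399)/(13.1044*w^4 + 24.3988*w^3 + 16.7145*w^2 + 4.9876*w + 0.5476)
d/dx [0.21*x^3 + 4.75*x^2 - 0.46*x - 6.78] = 0.63*x^2 + 9.5*x - 0.46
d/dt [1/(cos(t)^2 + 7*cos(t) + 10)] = (2*cos(t) + 7)*sin(t)/(cos(t)^2 + 7*cos(t) + 10)^2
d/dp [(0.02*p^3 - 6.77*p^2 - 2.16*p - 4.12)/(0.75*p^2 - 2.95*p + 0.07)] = (0.015*p^4 - 0.118*p^3 + 21.5957*p^2 + 5.2322*p - 12.3052)/(0.5625*p^4 - 4.425*p^3 + 8.8075*p^2 - 0.413*p + 0.0049)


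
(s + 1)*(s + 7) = s^2 + 8*s + 7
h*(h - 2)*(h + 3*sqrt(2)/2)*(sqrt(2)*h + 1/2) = sqrt(2)*h^4 - 2*sqrt(2)*h^3 + 7*h^3/2 - 7*h^2 + 3*sqrt(2)*h^2/4 - 3*sqrt(2)*h/2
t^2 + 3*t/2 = t*(t + 3/2)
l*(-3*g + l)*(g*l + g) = -3*g^2*l^2 - 3*g^2*l + g*l^3 + g*l^2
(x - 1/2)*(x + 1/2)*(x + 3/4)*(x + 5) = x^4 + 23*x^3/4 + 7*x^2/2 - 23*x/16 - 15/16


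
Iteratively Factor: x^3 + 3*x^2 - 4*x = (x - 1)*(x^2 + 4*x) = (x - 1)*(x + 4)*(x)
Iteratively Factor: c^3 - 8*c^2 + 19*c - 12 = (c - 4)*(c^2 - 4*c + 3) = (c - 4)*(c - 1)*(c - 3)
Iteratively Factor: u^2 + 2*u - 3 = (u + 3)*(u - 1)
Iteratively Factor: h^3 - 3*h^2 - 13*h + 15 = (h - 5)*(h^2 + 2*h - 3) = (h - 5)*(h + 3)*(h - 1)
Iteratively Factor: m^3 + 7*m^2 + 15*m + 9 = (m + 1)*(m^2 + 6*m + 9) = (m + 1)*(m + 3)*(m + 3)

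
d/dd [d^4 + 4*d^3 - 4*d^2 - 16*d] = 4*d^3 + 12*d^2 - 8*d - 16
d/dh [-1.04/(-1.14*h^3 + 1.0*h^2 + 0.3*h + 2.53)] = (-3.5568*h^2 + 2.08*h + 0.312)/(-1.14*h^3 + 1.0*h^2 + 0.3*h + 2.53)^2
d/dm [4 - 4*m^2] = -8*m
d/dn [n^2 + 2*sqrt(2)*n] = 2*n + 2*sqrt(2)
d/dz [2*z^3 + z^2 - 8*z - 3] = 6*z^2 + 2*z - 8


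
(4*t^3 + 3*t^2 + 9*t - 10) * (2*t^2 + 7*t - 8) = 8*t^5 + 34*t^4 + 7*t^3 + 19*t^2 - 142*t + 80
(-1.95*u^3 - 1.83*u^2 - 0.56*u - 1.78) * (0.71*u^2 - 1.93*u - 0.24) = -1.3845*u^5 + 2.4642*u^4 + 3.6023*u^3 + 0.2562*u^2 + 3.5698*u + 0.4272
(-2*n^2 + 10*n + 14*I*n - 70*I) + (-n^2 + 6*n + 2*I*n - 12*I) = -3*n^2 + 16*n + 16*I*n - 82*I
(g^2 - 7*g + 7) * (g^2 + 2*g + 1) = g^4 - 5*g^3 - 6*g^2 + 7*g + 7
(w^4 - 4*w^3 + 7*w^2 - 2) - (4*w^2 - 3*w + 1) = w^4 - 4*w^3 + 3*w^2 + 3*w - 3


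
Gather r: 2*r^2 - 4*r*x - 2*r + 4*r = 2*r^2 + r*(2 - 4*x)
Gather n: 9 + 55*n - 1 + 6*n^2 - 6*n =6*n^2 + 49*n + 8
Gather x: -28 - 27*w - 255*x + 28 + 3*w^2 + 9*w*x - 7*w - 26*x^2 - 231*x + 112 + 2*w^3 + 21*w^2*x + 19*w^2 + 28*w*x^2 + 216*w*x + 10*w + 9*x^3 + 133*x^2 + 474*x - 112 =2*w^3 + 22*w^2 - 24*w + 9*x^3 + x^2*(28*w + 107) + x*(21*w^2 + 225*w - 12)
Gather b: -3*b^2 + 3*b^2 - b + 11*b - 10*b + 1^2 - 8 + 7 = 0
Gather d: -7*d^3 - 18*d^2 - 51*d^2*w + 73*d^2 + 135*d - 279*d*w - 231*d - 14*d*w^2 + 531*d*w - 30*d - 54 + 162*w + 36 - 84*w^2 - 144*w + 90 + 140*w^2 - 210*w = -7*d^3 + d^2*(55 - 51*w) + d*(-14*w^2 + 252*w - 126) + 56*w^2 - 192*w + 72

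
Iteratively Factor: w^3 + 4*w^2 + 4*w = (w + 2)*(w^2 + 2*w) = w*(w + 2)*(w + 2)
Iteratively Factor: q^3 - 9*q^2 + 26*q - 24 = (q - 2)*(q^2 - 7*q + 12) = (q - 4)*(q - 2)*(q - 3)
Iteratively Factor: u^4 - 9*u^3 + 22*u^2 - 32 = (u - 4)*(u^3 - 5*u^2 + 2*u + 8) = (u - 4)*(u + 1)*(u^2 - 6*u + 8) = (u - 4)^2*(u + 1)*(u - 2)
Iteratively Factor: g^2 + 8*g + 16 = (g + 4)*(g + 4)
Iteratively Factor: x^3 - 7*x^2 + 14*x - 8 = (x - 1)*(x^2 - 6*x + 8) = (x - 4)*(x - 1)*(x - 2)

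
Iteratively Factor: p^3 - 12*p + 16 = (p - 2)*(p^2 + 2*p - 8) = (p - 2)^2*(p + 4)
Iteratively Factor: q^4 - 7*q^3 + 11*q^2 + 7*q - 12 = (q - 4)*(q^3 - 3*q^2 - q + 3) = (q - 4)*(q + 1)*(q^2 - 4*q + 3) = (q - 4)*(q - 1)*(q + 1)*(q - 3)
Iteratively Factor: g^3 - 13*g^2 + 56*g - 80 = (g - 4)*(g^2 - 9*g + 20) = (g - 4)^2*(g - 5)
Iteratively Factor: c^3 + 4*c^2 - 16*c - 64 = (c + 4)*(c^2 - 16) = (c + 4)^2*(c - 4)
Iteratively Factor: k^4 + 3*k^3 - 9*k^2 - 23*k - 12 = (k + 1)*(k^3 + 2*k^2 - 11*k - 12) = (k + 1)*(k + 4)*(k^2 - 2*k - 3) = (k - 3)*(k + 1)*(k + 4)*(k + 1)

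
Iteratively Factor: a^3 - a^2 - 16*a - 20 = (a - 5)*(a^2 + 4*a + 4) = (a - 5)*(a + 2)*(a + 2)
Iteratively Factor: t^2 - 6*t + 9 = (t - 3)*(t - 3)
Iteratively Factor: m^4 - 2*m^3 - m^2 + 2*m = (m + 1)*(m^3 - 3*m^2 + 2*m) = (m - 1)*(m + 1)*(m^2 - 2*m) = (m - 2)*(m - 1)*(m + 1)*(m)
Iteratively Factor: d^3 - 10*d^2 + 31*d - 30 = (d - 5)*(d^2 - 5*d + 6) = (d - 5)*(d - 3)*(d - 2)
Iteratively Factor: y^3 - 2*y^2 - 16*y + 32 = (y - 2)*(y^2 - 16) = (y - 2)*(y + 4)*(y - 4)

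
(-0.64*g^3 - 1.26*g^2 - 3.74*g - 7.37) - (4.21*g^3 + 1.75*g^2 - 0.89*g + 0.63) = -4.85*g^3 - 3.01*g^2 - 2.85*g - 8.0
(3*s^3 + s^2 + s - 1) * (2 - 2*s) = -6*s^4 + 4*s^3 + 4*s - 2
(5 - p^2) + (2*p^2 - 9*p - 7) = p^2 - 9*p - 2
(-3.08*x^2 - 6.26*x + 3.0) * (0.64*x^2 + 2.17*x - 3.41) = -1.9712*x^4 - 10.69*x^3 - 1.1614*x^2 + 27.8566*x - 10.23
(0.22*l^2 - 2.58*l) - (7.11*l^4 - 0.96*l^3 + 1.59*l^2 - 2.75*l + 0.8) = -7.11*l^4 + 0.96*l^3 - 1.37*l^2 + 0.17*l - 0.8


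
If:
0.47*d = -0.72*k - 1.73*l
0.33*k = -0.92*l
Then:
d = 0.589941972920696*l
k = -2.78787878787879*l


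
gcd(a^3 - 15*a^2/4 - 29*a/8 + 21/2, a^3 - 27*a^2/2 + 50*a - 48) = a^2 - 11*a/2 + 6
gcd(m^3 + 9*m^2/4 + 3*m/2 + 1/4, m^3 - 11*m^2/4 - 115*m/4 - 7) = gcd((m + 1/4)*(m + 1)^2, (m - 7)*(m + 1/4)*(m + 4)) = m + 1/4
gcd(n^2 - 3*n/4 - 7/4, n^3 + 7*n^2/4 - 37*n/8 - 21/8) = n - 7/4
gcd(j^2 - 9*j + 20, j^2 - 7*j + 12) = j - 4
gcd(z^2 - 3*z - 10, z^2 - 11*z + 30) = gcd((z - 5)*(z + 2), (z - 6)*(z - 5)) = z - 5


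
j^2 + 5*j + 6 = (j + 2)*(j + 3)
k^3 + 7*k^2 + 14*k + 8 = (k + 1)*(k + 2)*(k + 4)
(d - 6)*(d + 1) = d^2 - 5*d - 6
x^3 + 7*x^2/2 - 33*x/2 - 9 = (x - 3)*(x + 1/2)*(x + 6)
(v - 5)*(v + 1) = v^2 - 4*v - 5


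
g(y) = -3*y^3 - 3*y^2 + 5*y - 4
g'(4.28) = -185.55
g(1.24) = -8.13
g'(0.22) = 3.24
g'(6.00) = -355.00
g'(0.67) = -3.06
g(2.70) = -71.42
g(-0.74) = -8.13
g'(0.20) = 3.44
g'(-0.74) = 4.51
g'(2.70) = -76.81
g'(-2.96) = -56.09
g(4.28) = -272.76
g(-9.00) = 1895.00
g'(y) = -9*y^2 - 6*y + 5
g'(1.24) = -16.28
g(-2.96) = 32.72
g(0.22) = -3.08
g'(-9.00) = -670.00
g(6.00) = -730.00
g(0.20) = -3.14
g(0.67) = -2.90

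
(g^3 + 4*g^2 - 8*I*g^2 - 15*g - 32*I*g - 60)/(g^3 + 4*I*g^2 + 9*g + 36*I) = (g^2 + g*(4 - 5*I) - 20*I)/(g^2 + 7*I*g - 12)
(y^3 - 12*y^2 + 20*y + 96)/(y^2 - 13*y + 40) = (y^2 - 4*y - 12)/(y - 5)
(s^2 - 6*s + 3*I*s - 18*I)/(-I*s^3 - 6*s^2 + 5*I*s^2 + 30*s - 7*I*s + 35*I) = (I*s^2 - 3*s*(1 + 2*I) + 18)/(s^3 - s^2*(5 + 6*I) + s*(7 + 30*I) - 35)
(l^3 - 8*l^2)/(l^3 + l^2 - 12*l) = l*(l - 8)/(l^2 + l - 12)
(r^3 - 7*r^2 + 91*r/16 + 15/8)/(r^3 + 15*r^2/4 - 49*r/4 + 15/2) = (4*r^2 - 23*r - 6)/(4*(r^2 + 5*r - 6))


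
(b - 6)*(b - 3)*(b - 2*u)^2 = b^4 - 4*b^3*u - 9*b^3 + 4*b^2*u^2 + 36*b^2*u + 18*b^2 - 36*b*u^2 - 72*b*u + 72*u^2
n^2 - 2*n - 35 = (n - 7)*(n + 5)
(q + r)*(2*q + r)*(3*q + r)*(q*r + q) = 6*q^4*r + 6*q^4 + 11*q^3*r^2 + 11*q^3*r + 6*q^2*r^3 + 6*q^2*r^2 + q*r^4 + q*r^3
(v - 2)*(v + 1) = v^2 - v - 2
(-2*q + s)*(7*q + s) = -14*q^2 + 5*q*s + s^2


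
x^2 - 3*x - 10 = (x - 5)*(x + 2)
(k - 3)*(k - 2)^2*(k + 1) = k^4 - 6*k^3 + 9*k^2 + 4*k - 12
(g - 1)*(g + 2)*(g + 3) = g^3 + 4*g^2 + g - 6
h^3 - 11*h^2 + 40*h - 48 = (h - 4)^2*(h - 3)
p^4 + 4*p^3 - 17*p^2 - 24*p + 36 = (p - 3)*(p - 1)*(p + 2)*(p + 6)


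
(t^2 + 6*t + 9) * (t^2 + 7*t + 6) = t^4 + 13*t^3 + 57*t^2 + 99*t + 54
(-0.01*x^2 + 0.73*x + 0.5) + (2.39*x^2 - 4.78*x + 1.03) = 2.38*x^2 - 4.05*x + 1.53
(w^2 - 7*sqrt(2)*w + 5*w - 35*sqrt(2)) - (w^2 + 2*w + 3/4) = -7*sqrt(2)*w + 3*w - 35*sqrt(2) - 3/4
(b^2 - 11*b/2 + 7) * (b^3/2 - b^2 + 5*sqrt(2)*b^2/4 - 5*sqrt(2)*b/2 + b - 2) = b^5/2 - 15*b^4/4 + 5*sqrt(2)*b^4/4 - 75*sqrt(2)*b^3/8 + 10*b^3 - 29*b^2/2 + 45*sqrt(2)*b^2/2 - 35*sqrt(2)*b/2 + 18*b - 14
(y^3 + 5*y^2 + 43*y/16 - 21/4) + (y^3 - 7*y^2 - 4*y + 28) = 2*y^3 - 2*y^2 - 21*y/16 + 91/4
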